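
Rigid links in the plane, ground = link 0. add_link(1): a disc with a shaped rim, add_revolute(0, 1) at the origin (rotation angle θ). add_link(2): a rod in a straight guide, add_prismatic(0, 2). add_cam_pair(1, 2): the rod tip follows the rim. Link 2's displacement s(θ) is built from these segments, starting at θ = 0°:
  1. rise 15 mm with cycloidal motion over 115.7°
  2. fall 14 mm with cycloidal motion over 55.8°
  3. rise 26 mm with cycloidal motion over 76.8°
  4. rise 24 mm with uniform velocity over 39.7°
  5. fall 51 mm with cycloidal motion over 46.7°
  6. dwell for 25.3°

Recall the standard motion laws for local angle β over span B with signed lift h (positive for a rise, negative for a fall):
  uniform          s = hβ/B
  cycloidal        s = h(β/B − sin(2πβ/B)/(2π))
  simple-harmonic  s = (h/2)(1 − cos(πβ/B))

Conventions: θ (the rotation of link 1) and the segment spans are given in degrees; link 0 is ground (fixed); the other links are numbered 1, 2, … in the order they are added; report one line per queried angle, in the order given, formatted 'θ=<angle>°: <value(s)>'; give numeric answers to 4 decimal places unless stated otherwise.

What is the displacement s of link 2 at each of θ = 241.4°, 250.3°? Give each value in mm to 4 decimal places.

segment 1 (0° to 115.7°, cycloidal, h = 15) is passed completely: s = 0.0000 + (15) = 15.0000
segment 2 (115.7° to 171.5°, cycloidal, h = -14) is passed completely: s = 15.0000 + (-14) = 1.0000
θ = 241.4° falls in segment 3 (171.5° to 248.3°, cycloidal, h = 26): β = 241.4 − 171.5 = 69.9°, B = 76.8°; Δs = 26·(0.9102 − sin(2π·0.9102)/(2π)) = 25.8779; s = 1.0000 + 25.8779 = 26.8779
segment 3 (171.5° to 248.3°, cycloidal, h = 26) is passed completely: s = 1.0000 + (26) = 27.0000
θ = 250.3° falls in segment 4 (248.3° to 288°, uniform, h = 24): β = 250.3 − 248.3 = 2°, B = 39.7°; Δs = 24·2/39.7 = 1.2091; s = 27.0000 + 1.2091 = 28.2091

θ=241.4°: 26.8779
θ=250.3°: 28.2091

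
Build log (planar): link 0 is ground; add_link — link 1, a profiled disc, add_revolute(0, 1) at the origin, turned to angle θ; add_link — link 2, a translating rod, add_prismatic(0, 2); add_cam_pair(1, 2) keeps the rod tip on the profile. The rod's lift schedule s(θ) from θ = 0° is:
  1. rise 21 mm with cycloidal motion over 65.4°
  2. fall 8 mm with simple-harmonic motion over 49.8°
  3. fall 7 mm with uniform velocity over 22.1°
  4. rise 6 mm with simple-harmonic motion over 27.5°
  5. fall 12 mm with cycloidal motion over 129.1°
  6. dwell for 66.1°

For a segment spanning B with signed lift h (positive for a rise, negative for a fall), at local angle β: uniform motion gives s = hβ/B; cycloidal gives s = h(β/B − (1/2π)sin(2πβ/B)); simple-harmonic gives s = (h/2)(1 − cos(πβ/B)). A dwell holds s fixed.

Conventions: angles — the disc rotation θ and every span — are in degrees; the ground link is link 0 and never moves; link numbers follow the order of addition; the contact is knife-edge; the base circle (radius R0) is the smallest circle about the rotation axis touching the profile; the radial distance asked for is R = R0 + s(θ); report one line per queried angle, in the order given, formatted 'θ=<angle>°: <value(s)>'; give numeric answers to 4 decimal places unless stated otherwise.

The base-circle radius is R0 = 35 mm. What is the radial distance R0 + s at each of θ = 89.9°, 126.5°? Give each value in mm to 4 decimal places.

seg 1 [0°–65.4°] cycloidal, h=21: full span → s += 21 → s = 21.0000
seg 2 [65.4°–115.2°] simple-harmonic, h=-8: θ=89.9° here. β=24.5, B=49.8. -8/2·(1 − cos(π·0.4920)) = -3.8991 → s = 17.1009
seg 2 [65.4°–115.2°] simple-harmonic, h=-8: full span → s += -8 → s = 13.0000
seg 3 [115.2°–137.3°] uniform, h=-7: θ=126.5° here. β=11.3, B=22.1. -7·11.3/22.1 = -3.5792 → s = 9.4208
θ=89.9°: R = R0 + s = 35 + 17.1009 = 52.1009
θ=126.5°: R = R0 + s = 35 + 9.4208 = 44.4208

θ=89.9°: 52.1009
θ=126.5°: 44.4208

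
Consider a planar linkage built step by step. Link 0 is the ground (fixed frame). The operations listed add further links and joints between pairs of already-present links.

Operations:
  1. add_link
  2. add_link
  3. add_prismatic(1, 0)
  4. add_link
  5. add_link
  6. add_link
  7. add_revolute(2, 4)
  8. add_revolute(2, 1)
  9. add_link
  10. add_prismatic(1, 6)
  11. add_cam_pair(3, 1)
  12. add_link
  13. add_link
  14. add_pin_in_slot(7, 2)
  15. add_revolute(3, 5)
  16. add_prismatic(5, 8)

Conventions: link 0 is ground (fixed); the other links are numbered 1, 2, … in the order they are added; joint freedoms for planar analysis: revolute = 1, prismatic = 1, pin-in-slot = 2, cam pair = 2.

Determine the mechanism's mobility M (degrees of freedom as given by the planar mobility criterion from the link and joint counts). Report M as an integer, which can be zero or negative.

link 0 = ground. State L|J1|J2 = 1|0|0
+link1  2|0|0
+link2  3|0|0
P(1,0) f=1→J1  3|1|0
+link3  4|1|0
+link4  5|1|0
+link5  6|1|0
R(2,4) f=1→J1  6|2|0
R(2,1) f=1→J1  6|3|0
+link6  7|3|0
P(1,6) f=1→J1  7|4|0
C(3,1) f=2→J2  7|4|1
+link7  8|4|1
+link8  9|4|1
PS(7,2) f=2→J2  9|4|2
R(3,5) f=1→J1  9|5|2
P(5,8) f=1→J1  9|6|2
M = 3(9−1)−2·6−2 = 24−12−2 = 10

M = 10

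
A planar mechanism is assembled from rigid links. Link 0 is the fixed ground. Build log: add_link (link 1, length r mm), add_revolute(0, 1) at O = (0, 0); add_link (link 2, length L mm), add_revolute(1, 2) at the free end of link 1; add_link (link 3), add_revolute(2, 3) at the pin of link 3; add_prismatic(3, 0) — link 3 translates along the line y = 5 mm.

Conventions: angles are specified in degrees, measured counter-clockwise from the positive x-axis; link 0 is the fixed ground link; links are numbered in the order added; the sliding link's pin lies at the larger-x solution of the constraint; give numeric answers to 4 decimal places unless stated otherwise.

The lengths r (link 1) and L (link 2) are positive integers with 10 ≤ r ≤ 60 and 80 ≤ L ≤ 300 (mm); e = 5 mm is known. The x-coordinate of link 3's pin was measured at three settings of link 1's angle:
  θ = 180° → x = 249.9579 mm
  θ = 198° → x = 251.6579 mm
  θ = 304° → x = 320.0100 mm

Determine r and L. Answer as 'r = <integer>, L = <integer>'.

constraint per measurement: (x − r cos θ)² + (r sin θ − e)² = L²
subtracting the θ₁ and θ₂ equations cancels the r² and L² terms:
r = (x₁² − x₂²) / (2[(x₁cos θ₁ + e sin θ₁) − (x₂cos θ₂ + e sin θ₂)]) = 46.9992 → r = 47
L² = (x₁ − r cos θ₁)² + (r sin θ₁ − e)² = 88208.9944 → L = 297.0000 → L = 297
check at θ₃=304°: x = 320.0100 (printed 320.0100) ✓

r = 47, L = 297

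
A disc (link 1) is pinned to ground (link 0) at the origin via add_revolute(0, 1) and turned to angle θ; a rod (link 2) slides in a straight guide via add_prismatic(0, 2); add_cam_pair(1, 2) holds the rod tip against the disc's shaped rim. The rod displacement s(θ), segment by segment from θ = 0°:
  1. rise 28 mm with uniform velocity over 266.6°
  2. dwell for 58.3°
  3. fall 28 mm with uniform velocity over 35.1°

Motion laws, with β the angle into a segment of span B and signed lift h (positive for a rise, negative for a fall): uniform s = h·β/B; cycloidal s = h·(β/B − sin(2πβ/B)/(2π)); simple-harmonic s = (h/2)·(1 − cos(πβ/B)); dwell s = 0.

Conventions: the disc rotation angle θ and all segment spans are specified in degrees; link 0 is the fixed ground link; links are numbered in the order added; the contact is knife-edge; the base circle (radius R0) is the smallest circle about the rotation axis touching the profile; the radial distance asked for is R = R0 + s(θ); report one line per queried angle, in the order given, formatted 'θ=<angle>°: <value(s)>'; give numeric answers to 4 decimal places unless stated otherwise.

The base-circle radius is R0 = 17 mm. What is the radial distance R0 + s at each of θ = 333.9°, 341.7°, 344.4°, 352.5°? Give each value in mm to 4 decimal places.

segment 1 (0° to 266.6°, uniform, h = 28) is passed completely: s = 0.0000 + (28) = 28.0000
segment 2 (266.6° to 324.9°, dwell): s unchanged at 28.0000
θ = 333.9° falls in segment 3 (324.9° to 360°, uniform, h = -28): β = 333.9 − 324.9 = 9°, B = 35.1°; Δs = -28·9/35.1 = -7.1795; s = 28.0000 − 7.1795 = 20.8205
θ = 341.7° falls in segment 3 (324.9° to 360°, uniform, h = -28): β = 341.7 − 324.9 = 16.8°, B = 35.1°; Δs = -28·16.8/35.1 = -13.4017; s = 28.0000 − 13.4017 = 14.5983
θ = 344.4° falls in segment 3 (324.9° to 360°, uniform, h = -28): β = 344.4 − 324.9 = 19.5°, B = 35.1°; Δs = -28·19.5/35.1 = -15.5556; s = 28.0000 − 15.5556 = 12.4444
θ = 352.5° falls in segment 3 (324.9° to 360°, uniform, h = -28): β = 352.5 − 324.9 = 27.6°, B = 35.1°; Δs = -28·27.6/35.1 = -22.0171; s = 28.0000 − 22.0171 = 5.9829
θ=333.9°: R = R0 + s = 17 + 20.8205 = 37.8205
θ=341.7°: R = R0 + s = 17 + 14.5983 = 31.5983
θ=344.4°: R = R0 + s = 17 + 12.4444 = 29.4444
θ=352.5°: R = R0 + s = 17 + 5.9829 = 22.9829

θ=333.9°: 37.8205
θ=341.7°: 31.5983
θ=344.4°: 29.4444
θ=352.5°: 22.9829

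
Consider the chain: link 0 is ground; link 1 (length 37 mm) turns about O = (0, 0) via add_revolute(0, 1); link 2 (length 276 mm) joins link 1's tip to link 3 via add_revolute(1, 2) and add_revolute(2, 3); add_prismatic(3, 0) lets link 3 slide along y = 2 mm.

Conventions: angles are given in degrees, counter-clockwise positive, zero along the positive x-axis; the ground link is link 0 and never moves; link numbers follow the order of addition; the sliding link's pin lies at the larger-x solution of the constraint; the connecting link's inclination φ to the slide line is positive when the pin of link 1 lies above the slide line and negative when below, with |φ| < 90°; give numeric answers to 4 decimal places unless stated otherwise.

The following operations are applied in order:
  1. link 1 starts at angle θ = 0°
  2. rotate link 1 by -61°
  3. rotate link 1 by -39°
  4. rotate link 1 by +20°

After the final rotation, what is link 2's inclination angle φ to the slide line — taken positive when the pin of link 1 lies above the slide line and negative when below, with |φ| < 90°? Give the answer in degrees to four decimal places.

geometry: r = 37 mm, L = 276 mm, e = 2 mm; θ starts at 0°
rotate link 1 by -61°: θ ← 0° -61° = -61°
rotate link 1 by -39°: θ ← -61° -39° = -100°
rotate link 1 by +20°: θ ← -100° +20° = -80°
h = r sin θ − e = -36.437887 − 2 = -38.437887
sin φ = h / L = -38.437887 / 276 = -0.13926771
φ = arcsin(-0.13926771) = -8.005474°

-8.0055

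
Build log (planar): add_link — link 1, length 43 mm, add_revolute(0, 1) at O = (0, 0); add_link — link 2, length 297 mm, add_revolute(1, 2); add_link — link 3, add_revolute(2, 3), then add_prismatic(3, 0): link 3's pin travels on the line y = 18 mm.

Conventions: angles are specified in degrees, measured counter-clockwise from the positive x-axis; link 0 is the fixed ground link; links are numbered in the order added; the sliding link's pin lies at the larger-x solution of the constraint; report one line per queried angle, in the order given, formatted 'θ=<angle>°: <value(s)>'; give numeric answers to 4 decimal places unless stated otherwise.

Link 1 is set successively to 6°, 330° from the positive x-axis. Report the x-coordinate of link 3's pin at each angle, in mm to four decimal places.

geometry: r = 43 mm, L = 297 mm, e = 18 mm
θ=6°: crank pin P = (r cos θ, r sin θ) = (42.764442, 4.494724)
θ=6°: h = r sin θ − e = 4.494724 − 18 = -13.505276
θ=6°: x = r cos θ + √(L² − h²) = 42.764442 + 296.692783 = 339.457225
θ=330°: crank pin P = (r cos θ, r sin θ) = (37.239092, -21.500000)
θ=330°: h = r sin θ − e = -21.500000 − 18 = -39.500000
θ=330°: x = r cos θ + √(L² − h²) = 37.239092 + 294.361597 = 331.600690

θ=6°: 339.4572
θ=330°: 331.6007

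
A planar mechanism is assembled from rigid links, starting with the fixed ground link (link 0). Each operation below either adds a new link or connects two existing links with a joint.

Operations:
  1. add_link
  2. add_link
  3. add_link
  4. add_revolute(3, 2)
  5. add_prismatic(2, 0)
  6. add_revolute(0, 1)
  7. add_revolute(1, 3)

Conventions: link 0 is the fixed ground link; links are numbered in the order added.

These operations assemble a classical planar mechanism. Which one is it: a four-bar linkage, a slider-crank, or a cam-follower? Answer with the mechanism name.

links: 4 (incl. ground); joints: 3 revolute, 1 prismatic, 0 higher (cam) pair, forming one closed loop
4 links, 3 revolutes + 1 prismatic in one loop → slider-crank

slider-crank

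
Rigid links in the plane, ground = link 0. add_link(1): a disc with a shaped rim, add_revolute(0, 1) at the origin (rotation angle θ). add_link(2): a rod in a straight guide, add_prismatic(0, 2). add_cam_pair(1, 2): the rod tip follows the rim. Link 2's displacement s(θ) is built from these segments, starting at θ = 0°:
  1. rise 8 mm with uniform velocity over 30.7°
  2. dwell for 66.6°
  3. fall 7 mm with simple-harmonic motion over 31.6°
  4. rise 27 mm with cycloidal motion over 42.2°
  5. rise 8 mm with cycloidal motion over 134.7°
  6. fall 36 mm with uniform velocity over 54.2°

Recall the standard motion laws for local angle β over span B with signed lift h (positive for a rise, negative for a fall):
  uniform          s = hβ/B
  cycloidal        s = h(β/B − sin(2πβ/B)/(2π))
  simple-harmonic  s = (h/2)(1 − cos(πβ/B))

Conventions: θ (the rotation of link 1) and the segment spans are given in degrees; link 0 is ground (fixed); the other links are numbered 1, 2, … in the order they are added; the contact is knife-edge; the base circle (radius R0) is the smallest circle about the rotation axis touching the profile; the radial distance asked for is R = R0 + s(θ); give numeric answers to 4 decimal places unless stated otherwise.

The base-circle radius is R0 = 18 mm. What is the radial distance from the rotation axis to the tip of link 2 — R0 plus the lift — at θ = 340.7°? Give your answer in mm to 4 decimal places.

segment 1 (0° to 30.7°, uniform, h = 8) is passed completely: s = 0.0000 + (8) = 8.0000
segment 2 (30.7° to 97.3°, dwell): s unchanged at 8.0000
segment 3 (97.3° to 128.9°, simple-harmonic, h = -7) is passed completely: s = 8.0000 + (-7) = 1.0000
segment 4 (128.9° to 171.1°, cycloidal, h = 27) is passed completely: s = 1.0000 + (27) = 28.0000
segment 5 (171.1° to 305.8°, cycloidal, h = 8) is passed completely: s = 28.0000 + (8) = 36.0000
θ = 340.7° falls in segment 6 (305.8° to 360°, uniform, h = -36): β = 340.7 − 305.8 = 34.9°, B = 54.2°; Δs = -36·34.9/54.2 = -23.1808; s = 36.0000 − 23.1808 = 12.8192
R = R0 + s = 18 + 12.8192 = 30.8192

30.8192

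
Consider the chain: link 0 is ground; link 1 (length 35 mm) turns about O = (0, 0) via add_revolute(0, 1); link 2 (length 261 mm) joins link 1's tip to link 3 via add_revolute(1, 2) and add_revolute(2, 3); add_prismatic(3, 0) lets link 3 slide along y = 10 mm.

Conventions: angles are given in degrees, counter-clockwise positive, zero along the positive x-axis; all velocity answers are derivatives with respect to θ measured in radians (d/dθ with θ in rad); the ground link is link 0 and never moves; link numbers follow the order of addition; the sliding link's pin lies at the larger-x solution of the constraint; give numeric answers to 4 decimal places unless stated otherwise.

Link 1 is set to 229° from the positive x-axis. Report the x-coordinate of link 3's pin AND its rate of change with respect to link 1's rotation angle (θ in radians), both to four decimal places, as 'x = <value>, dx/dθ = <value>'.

geometry: r = 35 mm, L = 261 mm, e = 10 mm
crank pin P = (r cos θ, r sin θ) = (-22.962066, -26.414835)
h = r sin θ − e = -26.414835 − 10 = -36.414835
x = r cos θ + √(L² − h²) = -22.962066 + 258.447209 = 235.485143
dx/dθ = −r sin θ − h·r cos θ/√(L² − h²) (θ in radians; h = -36.414835) = 23.179514

x = 235.4851, dx/dθ = 23.1795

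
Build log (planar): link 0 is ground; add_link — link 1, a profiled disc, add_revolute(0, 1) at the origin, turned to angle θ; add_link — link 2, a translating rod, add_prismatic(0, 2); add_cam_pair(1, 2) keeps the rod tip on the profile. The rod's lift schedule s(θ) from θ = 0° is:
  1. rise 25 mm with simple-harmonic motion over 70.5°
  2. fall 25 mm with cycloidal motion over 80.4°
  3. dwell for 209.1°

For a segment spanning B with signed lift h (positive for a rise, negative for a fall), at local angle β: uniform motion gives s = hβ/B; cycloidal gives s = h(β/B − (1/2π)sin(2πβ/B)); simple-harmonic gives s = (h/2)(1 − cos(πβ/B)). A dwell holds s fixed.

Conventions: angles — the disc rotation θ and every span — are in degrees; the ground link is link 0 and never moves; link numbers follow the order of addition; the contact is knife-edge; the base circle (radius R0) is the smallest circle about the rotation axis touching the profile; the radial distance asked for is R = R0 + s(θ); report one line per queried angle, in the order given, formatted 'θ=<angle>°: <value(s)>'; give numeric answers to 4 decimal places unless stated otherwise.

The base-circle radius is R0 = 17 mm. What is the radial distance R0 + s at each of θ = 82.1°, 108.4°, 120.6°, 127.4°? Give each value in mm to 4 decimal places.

seg 1 [0°–70.5°] simple-harmonic, h=25: full span → s += 25 → s = 25.0000
seg 2 [70.5°–150.9°] cycloidal, h=-25: θ=82.1° here. β=11.6, B=80.4. -25·(0.1443 − sin(2π·0.1443)/(2π)) = -0.4741 → s = 24.5259
seg 2 [70.5°–150.9°] cycloidal, h=-25: θ=108.4° here. β=37.9, B=80.4. -25·(0.4714 − sin(2π·0.4714)/(2π)) = -11.0735 → s = 13.9265
seg 2 [70.5°–150.9°] cycloidal, h=-25: θ=120.6° here. β=50.1, B=80.4. -25·(0.6231 − sin(2π·0.6231)/(2π)) = -18.3587 → s = 6.6413
seg 2 [70.5°–150.9°] cycloidal, h=-25: θ=127.4° here. β=56.9, B=80.4. -25·(0.7077 − sin(2π·0.7077)/(2π)) = -21.5320 → s = 3.4680
θ=82.1°: R = R0 + s = 17 + 24.5259 = 41.5259
θ=108.4°: R = R0 + s = 17 + 13.9265 = 30.9265
θ=120.6°: R = R0 + s = 17 + 6.6413 = 23.6413
θ=127.4°: R = R0 + s = 17 + 3.4680 = 20.4680

θ=82.1°: 41.5259
θ=108.4°: 30.9265
θ=120.6°: 23.6413
θ=127.4°: 20.4680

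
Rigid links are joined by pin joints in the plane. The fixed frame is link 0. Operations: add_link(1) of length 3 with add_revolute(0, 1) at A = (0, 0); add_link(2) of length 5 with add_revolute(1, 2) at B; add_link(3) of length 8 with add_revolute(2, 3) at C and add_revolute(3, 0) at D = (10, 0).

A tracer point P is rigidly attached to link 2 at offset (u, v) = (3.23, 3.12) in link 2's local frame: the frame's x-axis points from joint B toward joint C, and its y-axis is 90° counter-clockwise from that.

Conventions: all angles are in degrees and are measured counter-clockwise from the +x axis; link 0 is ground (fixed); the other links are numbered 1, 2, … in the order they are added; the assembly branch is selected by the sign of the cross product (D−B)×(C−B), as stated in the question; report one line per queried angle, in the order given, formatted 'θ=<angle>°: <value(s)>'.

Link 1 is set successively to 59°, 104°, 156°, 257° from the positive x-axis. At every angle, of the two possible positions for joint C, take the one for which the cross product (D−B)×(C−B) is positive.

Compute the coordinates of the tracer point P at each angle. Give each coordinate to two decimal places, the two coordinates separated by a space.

A=(0,0), D=(10.00,0)
θ=59°: B = A + 3.00·(cos59°, sin59°) = (1.5451, 2.5715)
θ=59°: |BD| = 8.8373
θ=59°: circle(B,5.00) ∩ circle(D,8.00): a=2.2121, h=4.4840
θ=59°:   candidates: C₊=(4.9663,6.2178) cross=39.627; C₋=(2.3567,-2.3622) cross=-39.627
θ=59°:   branch + wants cross > 0 → take C=(4.9663,6.2178) (cross=39.627)
θ=59°: ex = (C−B)/|BC| = (0.6842,0.7293); ey = (-0.7293,0.6842)
θ=59°: P = B + 3.23·ex + 3.12·ey = (1.4799,7.0618)
θ=104°: B = A + 3.00·(cos104°, sin104°) = (-0.7258, 2.9109)
θ=104°: |BD| = 11.1137
θ=104°: circle(B,5.00) ∩ circle(D,8.00): a=3.8023, h=3.2469
θ=104°:   candidates: C₊=(3.7942,5.0486) cross=36.086; C₋=(2.0934,-1.2186) cross=-36.086
θ=104°:   branch + wants cross > 0 → take C=(3.7942,5.0486) (cross=36.086)
θ=104°: ex = (C−B)/|BC| = (0.9040,0.4275); ey = (-0.4275,0.9040)
θ=104°: P = B + 3.23·ex + 3.12·ey = (0.8602,7.1123)
θ=156°: B = A + 3.00·(cos156°, sin156°) = (-2.7406, 1.2202)
θ=156°: |BD| = 12.7989
θ=156°: circle(B,5.00) ∩ circle(D,8.00): a=4.8759, h=1.1071
θ=156°:   candidates: C₊=(2.2186,1.8574) cross=14.169; C₋=(2.0075,-0.3467) cross=-14.169
θ=156°:   branch + wants cross > 0 → take C=(2.2186,1.8574) (cross=14.169)
θ=156°: ex = (C−B)/|BC| = (0.9918,0.1274); ey = (-0.1274,0.9918)
θ=156°: P = B + 3.23·ex + 3.12·ey = (0.0654,4.7264)
θ=257°: B = A + 3.00·(cos257°, sin257°) = (-0.6749, -2.9231)
θ=257°: |BD| = 11.0678
θ=257°: circle(B,5.00) ∩ circle(D,8.00): a=3.7721, h=3.2820
θ=257°:   candidates: C₊=(2.0965,1.2386) cross=36.325; C₋=(3.8301,-5.0924) cross=-36.325
θ=257°:   branch + wants cross > 0 → take C=(2.0965,1.2386) (cross=36.325)
θ=257°: ex = (C−B)/|BC| = (0.5543,0.8323); ey = (-0.8323,0.5543)
θ=257°: P = B + 3.23·ex + 3.12·ey = (-1.4815,1.4947)

θ=59°: 1.48 7.06
θ=104°: 0.86 7.11
θ=156°: 0.07 4.73
θ=257°: -1.48 1.49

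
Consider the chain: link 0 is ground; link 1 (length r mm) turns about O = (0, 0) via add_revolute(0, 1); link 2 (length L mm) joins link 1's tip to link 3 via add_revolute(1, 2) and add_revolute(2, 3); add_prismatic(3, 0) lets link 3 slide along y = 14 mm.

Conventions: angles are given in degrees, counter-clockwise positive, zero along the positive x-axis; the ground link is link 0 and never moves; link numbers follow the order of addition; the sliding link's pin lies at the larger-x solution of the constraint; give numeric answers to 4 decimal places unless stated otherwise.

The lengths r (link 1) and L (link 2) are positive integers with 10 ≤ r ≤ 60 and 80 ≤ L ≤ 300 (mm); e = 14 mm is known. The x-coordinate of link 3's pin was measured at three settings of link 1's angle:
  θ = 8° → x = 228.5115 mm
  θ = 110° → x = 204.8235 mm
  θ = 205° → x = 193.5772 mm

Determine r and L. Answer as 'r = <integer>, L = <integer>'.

constraint per measurement: (x − r cos θ)² + (r sin θ − e)² = L²
subtracting the θ₁ and θ₂ equations cancels the r² and L² terms:
r = (x₁² − x₂²) / (2[(x₁cos θ₁ + e sin θ₁) − (x₂cos θ₂ + e sin θ₂)]) = 18.0000 → r = 18
L² = (x₁ − r cos θ₁)² + (r sin θ₁ − e)² = 44521.0073 → L = 211.0000 → L = 211
check at θ₃=205°: x = 193.5772 (printed 193.5772) ✓

r = 18, L = 211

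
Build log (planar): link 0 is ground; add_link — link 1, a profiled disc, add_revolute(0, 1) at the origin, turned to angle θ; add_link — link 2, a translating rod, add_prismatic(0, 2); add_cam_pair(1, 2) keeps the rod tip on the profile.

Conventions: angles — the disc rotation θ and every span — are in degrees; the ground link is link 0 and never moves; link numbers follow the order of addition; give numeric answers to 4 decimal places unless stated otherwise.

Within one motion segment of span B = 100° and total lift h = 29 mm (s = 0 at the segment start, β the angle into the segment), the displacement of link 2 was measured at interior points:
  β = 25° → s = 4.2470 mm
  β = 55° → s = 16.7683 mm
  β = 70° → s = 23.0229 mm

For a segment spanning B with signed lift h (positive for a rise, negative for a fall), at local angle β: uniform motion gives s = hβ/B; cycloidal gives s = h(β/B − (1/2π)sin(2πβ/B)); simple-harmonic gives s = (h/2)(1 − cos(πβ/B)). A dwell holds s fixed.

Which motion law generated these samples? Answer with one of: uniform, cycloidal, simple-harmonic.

candidates at β/B = r: uniform s = h·r (linear in β); cycloidal s = h·(r − sin(2πr)/(2π)); simple-harmonic s = (h/2)(1 − cos(πr))
β=25°: printed 4.2470 | uniform 7.2500, cycloidal 2.6345, simple-harmonic 4.2470
β=55°: printed 16.7683 | uniform 15.9500, cycloidal 17.3763, simple-harmonic 16.7683
β=70°: printed 23.0229 | uniform 20.3000, cycloidal 24.6896, simple-harmonic 23.0229
only one law matches every sample → simple-harmonic

simple-harmonic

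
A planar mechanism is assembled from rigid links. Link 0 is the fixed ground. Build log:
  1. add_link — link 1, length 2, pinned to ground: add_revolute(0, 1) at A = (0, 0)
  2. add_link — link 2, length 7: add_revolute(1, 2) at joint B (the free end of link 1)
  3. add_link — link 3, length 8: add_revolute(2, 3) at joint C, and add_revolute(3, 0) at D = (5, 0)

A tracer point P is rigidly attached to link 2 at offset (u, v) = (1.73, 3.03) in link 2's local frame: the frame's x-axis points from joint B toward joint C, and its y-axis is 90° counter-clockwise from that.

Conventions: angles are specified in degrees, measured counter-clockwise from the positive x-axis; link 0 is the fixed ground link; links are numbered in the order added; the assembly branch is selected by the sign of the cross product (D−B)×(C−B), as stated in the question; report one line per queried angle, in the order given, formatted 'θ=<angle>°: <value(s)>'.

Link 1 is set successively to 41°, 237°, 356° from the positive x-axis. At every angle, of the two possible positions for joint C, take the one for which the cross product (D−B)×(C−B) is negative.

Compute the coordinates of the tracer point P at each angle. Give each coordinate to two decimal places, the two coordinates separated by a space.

A=(0,0), D=(5.00,0)
θ=41°: B = A + 2.00·(cos41°, sin41°) = (1.5094, 1.3121)
θ=41°: |BD| = 3.7290
θ=41°: circle(B,7.00) ∩ circle(D,8.00): a=-0.1467, h=6.9985
θ=41°:   candidates: C₊=(3.8346,7.9147) cross=26.098; C₋=(-1.0904,-5.1872) cross=-26.098
θ=41°:   branch - wants cross < 0 → take C=(-1.0904,-5.1872) (cross=-26.098)
θ=41°: ex = (C−B)/|BC| = (-0.3714,-0.9285); ey = (0.9285,-0.3714)
θ=41°: P = B + 1.73·ex + 3.03·ey = (3.6802,-1.4195)
θ=237°: B = A + 2.00·(cos237°, sin237°) = (-1.0893, -1.6773)
θ=237°: |BD| = 6.3161
θ=237°: circle(B,7.00) ∩ circle(D,8.00): a=1.9706, h=6.7169
θ=237°:   candidates: C₊=(-0.9732,5.3217) cross=42.424; C₋=(2.5943,-7.6297) cross=-42.424
θ=237°:   branch - wants cross < 0 → take C=(2.5943,-7.6297) (cross=-42.424)
θ=237°: ex = (C−B)/|BC| = (0.5262,-0.8503); ey = (0.8503,0.5262)
θ=237°: P = B + 1.73·ex + 3.03·ey = (2.3976,-1.5540)
θ=356°: B = A + 2.00·(cos356°, sin356°) = (1.9951, -0.1395)
θ=356°: |BD| = 3.0081
θ=356°: circle(B,7.00) ∩ circle(D,8.00): a=-0.9892, h=6.9298
θ=356°:   candidates: C₊=(0.6856,6.7369) cross=20.845; C₋=(1.3284,-7.1077) cross=-20.845
θ=356°:   branch - wants cross < 0 → take C=(1.3284,-7.1077) (cross=-20.845)
θ=356°: ex = (C−B)/|BC| = (-0.0952,-0.9955); ey = (0.9955,-0.0952)
θ=356°: P = B + 1.73·ex + 3.03·ey = (4.8466,-2.1503)

θ=41°: 3.68 -1.42
θ=237°: 2.40 -1.55
θ=356°: 4.85 -2.15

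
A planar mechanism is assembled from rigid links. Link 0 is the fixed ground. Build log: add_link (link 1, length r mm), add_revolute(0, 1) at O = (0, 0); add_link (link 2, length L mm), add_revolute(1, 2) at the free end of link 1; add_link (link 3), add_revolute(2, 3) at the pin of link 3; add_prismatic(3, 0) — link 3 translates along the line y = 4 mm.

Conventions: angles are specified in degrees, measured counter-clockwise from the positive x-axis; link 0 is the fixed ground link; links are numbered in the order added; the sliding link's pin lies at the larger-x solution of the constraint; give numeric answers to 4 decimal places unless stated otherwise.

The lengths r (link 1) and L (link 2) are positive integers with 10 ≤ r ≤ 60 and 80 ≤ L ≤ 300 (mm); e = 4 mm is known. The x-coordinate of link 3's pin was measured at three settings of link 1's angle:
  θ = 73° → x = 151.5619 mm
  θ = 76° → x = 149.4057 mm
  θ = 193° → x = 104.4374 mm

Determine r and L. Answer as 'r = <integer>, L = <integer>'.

constraint per measurement: (x − r cos θ)² + (r sin θ − e)² = L²
subtracting the θ₁ and θ₂ equations cancels the r² and L² terms:
r = (x₁² − x₂²) / (2[(x₁cos θ₁ + e sin θ₁) − (x₂cos θ₂ + e sin θ₂)]) = 39.9995 → r = 40
L² = (x₁ − r cos θ₁)² + (r sin θ₁ − e)² = 20735.9991 → L = 144.0000 → L = 144
check at θ₃=193°: x = 104.4374 (printed 104.4374) ✓

r = 40, L = 144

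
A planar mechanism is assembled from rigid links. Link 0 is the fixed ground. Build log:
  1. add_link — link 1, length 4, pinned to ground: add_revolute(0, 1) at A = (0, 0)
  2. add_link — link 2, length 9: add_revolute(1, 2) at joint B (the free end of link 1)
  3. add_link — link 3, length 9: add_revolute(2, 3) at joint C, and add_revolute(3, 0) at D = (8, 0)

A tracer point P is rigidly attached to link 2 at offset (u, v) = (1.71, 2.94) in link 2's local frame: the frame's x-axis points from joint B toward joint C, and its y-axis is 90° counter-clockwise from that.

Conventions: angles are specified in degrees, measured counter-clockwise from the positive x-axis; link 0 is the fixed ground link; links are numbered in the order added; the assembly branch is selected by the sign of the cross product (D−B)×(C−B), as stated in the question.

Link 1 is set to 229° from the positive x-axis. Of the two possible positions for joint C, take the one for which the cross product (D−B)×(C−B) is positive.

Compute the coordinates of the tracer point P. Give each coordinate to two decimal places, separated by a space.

A=(0,0), D=(8.00,0)
B = A + 4.00·(cos229°, sin229°) = (-2.6242, -3.0188)
|BD| = 11.0448
circle(B,9.00) ∩ circle(D,9.00): a=5.5224, h=7.1066
  candidates: C₊=(0.7455,5.3265) cross=78.490; C₋=(4.6303,-8.3454) cross=-78.490
  branch + wants cross > 0 → take C=(0.7455,5.3265) (cross=78.490)
ex = (C−B)/|BC| = (0.3744,0.9273); ey = (-0.9273,0.3744)
P = B + 1.71·ex + 2.94·ey = (-4.7101,-0.3324)

-4.71 -0.33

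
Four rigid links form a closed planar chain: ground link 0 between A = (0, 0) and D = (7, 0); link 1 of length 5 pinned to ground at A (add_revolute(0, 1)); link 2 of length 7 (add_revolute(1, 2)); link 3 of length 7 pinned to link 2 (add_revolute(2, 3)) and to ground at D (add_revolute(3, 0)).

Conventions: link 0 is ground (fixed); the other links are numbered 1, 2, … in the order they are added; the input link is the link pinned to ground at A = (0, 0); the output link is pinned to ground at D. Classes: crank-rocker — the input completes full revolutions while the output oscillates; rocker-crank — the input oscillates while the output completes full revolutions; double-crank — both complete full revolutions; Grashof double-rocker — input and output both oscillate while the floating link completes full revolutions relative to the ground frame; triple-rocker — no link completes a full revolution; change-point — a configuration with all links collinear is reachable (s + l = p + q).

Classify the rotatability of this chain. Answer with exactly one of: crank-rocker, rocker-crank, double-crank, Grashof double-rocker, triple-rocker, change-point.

lengths: ground=7, input=5, coupler=7, output=7
sorted: s=5 (shortest), l=7 (longest), p+q=14
s + l = 12 vs p + q = 14
s + l < p + q (Grashof) with shortest = input link → crank-rocker

crank-rocker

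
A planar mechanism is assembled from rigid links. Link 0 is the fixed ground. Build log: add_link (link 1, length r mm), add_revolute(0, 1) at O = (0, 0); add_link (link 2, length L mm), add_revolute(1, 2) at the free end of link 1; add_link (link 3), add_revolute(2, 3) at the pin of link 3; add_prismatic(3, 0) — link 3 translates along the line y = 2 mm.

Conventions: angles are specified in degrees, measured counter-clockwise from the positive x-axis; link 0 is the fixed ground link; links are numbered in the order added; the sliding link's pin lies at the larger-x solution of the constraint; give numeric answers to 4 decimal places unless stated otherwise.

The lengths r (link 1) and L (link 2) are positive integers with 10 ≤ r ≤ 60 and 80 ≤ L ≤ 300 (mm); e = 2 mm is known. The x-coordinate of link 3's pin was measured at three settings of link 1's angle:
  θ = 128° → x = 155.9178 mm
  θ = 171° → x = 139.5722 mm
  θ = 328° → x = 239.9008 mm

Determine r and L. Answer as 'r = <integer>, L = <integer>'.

constraint per measurement: (x − r cos θ)² + (r sin θ − e)² = L²
subtracting the θ₁ and θ₂ equations cancels the r² and L² terms:
r = (x₁² − x₂²) / (2[(x₁cos θ₁ + e sin θ₁) − (x₂cos θ₂ + e sin θ₂)]) = 56.0003 → r = 56
L² = (x₁ − r cos θ₁)² + (r sin θ₁ − e)² = 38025.0152 → L = 195.0000 → L = 195
check at θ₃=328°: x = 239.9008 (printed 239.9008) ✓

r = 56, L = 195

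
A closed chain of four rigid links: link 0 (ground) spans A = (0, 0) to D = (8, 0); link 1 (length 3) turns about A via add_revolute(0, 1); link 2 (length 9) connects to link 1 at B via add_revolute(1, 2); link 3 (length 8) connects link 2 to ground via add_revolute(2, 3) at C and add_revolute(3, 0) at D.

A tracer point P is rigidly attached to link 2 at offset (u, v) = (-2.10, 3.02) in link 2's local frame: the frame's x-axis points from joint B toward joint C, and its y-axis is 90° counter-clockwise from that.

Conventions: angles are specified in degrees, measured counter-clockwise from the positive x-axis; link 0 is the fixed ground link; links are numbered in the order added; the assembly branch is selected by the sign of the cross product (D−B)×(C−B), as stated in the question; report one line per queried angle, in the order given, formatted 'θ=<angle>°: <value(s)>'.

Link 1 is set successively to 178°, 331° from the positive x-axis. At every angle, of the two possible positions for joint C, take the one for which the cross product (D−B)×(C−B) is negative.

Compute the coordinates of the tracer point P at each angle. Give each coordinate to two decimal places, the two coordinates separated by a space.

A=(0,0), D=(8.00,0)
θ=178°: B = A + 3.00·(cos178°, sin178°) = (-2.9982, 0.1047)
θ=178°: |BD| = 10.9987
θ=178°: circle(B,9.00) ∩ circle(D,8.00): a=6.2722, h=6.4545
θ=178°:   candidates: C₊=(3.3351,6.4992) cross=70.990; C₋=(3.2123,-6.4092) cross=-70.990
θ=178°:   branch - wants cross < 0 → take C=(3.2123,-6.4092) (cross=-70.990)
θ=178°: ex = (C−B)/|BC| = (0.6900,-0.7238); ey = (0.7238,0.6900)
θ=178°: P = B + -2.10·ex + 3.02·ey = (-2.2615,3.7085)
θ=331°: B = A + 3.00·(cos331°, sin331°) = (2.6239, -1.4544)
θ=331°: |BD| = 5.5694
θ=331°: circle(B,9.00) ∩ circle(D,8.00): a=4.3109, h=7.9004
θ=331°:   candidates: C₊=(4.7220,7.2976) cross=44.000; C₋=(8.8483,-7.9549) cross=-44.000
θ=331°:   branch - wants cross < 0 → take C=(8.8483,-7.9549) (cross=-44.000)
θ=331°: ex = (C−B)/|BC| = (0.6916,-0.7223); ey = (0.7223,0.6916)
θ=331°: P = B + -2.10·ex + 3.02·ey = (3.3528,2.1510)

θ=178°: -2.26 3.71
θ=331°: 3.35 2.15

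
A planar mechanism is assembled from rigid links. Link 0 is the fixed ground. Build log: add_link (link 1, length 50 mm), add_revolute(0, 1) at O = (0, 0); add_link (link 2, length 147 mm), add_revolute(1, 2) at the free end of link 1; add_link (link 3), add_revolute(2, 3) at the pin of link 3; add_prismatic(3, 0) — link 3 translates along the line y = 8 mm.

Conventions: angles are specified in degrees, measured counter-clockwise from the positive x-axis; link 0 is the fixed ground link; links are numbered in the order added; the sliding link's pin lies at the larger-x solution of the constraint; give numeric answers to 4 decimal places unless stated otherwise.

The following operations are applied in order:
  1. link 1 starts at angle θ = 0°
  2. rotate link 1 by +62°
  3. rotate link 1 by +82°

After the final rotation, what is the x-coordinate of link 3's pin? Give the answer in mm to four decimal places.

geometry: r = 50 mm, L = 147 mm, e = 8 mm; θ starts at 0°
rotate link 1 by +62°: θ ← 0° +62° = 62°
rotate link 1 by +82°: θ ← 62° +82° = 144°
crank pin P = (r cos θ, r sin θ) = (-40.450850, 29.389263)
h = r sin θ − e = 29.389263 − 8 = 21.389263
x = r cos θ + √(L² − h²) = -40.450850 + 145.435551 = 104.984701

104.9847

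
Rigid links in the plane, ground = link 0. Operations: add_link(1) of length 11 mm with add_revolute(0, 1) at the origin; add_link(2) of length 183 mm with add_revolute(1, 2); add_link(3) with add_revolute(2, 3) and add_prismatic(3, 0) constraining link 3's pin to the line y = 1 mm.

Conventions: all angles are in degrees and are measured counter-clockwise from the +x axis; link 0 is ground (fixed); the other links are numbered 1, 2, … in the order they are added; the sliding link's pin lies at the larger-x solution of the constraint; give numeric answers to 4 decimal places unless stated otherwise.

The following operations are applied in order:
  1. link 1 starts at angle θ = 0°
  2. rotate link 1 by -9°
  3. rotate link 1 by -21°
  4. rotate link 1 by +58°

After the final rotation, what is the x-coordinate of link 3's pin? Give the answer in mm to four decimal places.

geometry: r = 11 mm, L = 183 mm, e = 1 mm; θ starts at 0°
rotate link 1 by -9°: θ ← 0° -9° = -9°
rotate link 1 by -21°: θ ← -9° -21° = -30°
rotate link 1 by +58°: θ ← -30° +58° = 28°
crank pin P = (r cos θ, r sin θ) = (9.712424, 5.164187)
h = r sin θ − e = 5.164187 − 1 = 4.164187
x = r cos θ + √(L² − h²) = 9.712424 + 182.952616 = 192.665039

192.6650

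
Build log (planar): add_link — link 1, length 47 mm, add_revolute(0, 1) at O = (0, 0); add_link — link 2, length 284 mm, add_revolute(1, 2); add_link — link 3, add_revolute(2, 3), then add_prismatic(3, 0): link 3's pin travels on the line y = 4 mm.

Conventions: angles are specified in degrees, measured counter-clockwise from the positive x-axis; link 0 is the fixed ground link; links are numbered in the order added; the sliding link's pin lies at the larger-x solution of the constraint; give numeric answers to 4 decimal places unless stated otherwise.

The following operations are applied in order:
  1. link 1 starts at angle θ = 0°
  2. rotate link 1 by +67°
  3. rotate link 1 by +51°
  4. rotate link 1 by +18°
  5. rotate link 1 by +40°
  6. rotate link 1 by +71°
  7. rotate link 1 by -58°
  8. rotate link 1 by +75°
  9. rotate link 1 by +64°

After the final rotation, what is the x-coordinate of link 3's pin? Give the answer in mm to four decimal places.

geometry: r = 47 mm, L = 284 mm, e = 4 mm; θ starts at 0°
rotate link 1 by +67°: θ ← 0° +67° = 67°
rotate link 1 by +51°: θ ← 67° +51° = 118°
rotate link 1 by +18°: θ ← 118° +18° = 136°
rotate link 1 by +40°: θ ← 136° +40° = 176°
rotate link 1 by +71°: θ ← 176° +71° = 247°
rotate link 1 by -58°: θ ← 247° -58° = 189°
rotate link 1 by +75°: θ ← 189° +75° = 264°
rotate link 1 by +64°: θ ← 264° +64° = 328°
crank pin P = (r cos θ, r sin θ) = (39.858261, -24.906205)
h = r sin θ − e = -24.906205 − 4 = -28.906205
x = r cos θ + √(L² − h²) = 39.858261 + 282.525099 = 322.383359

322.3834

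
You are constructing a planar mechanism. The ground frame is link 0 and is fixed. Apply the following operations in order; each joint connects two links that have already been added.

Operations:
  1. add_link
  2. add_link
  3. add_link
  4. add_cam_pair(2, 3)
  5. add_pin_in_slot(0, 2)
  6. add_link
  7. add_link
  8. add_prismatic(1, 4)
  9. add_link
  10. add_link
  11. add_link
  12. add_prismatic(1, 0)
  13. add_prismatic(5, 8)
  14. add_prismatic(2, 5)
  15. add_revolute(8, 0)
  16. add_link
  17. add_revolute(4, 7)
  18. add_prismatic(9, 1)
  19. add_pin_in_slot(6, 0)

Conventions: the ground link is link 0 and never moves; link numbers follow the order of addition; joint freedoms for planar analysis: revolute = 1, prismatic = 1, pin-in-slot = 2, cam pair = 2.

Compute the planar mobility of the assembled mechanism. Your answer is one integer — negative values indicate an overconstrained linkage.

(L,J1,J2)=(1,0,0); link0 fixed
link1: (2,0,0)
link2: (3,0,0)
link3: (4,0,0)
C 2-3 [J2]: (4,0,1)
PS 0-2 [J2]: (4,0,2)
link4: (5,0,2)
link5: (6,0,2)
P 1-4 [J1]: (6,1,2)
link6: (7,1,2)
link7: (8,1,2)
link8: (9,1,2)
P 1-0 [J1]: (9,2,2)
P 5-8 [J1]: (9,3,2)
P 2-5 [J1]: (9,4,2)
R 8-0 [J1]: (9,5,2)
link9: (10,5,2)
R 4-7 [J1]: (10,6,2)
P 9-1 [J1]: (10,7,2)
PS 6-0 [J2]: (10,7,3)
Grübler: 3·9 − 2·7 − 3 = 10

M = 10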